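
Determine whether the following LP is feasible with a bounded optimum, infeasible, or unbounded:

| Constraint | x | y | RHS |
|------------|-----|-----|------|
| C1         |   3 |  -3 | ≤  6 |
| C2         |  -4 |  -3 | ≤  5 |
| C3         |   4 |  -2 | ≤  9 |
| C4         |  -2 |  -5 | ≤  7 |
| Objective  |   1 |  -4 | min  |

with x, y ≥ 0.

Unbounded (objective can decrease without bound)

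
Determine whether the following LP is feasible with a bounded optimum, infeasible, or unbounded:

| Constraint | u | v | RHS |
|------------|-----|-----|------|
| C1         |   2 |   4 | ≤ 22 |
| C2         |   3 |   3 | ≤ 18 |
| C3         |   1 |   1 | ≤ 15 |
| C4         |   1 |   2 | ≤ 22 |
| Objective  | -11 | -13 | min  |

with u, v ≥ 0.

Feasible with a bounded optimal solution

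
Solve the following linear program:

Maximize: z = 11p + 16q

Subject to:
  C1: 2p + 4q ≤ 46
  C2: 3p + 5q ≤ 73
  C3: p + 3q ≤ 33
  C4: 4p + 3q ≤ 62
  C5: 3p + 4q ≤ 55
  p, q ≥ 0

Evaluate the objective at each vertex of the feasible region:
  z(0, 0) = 0
  z(15.5, 0) = 170.5
  z(11.86, 4.857) = 208.1
  z(9, 7) = 211  ←
  z(3, 10) = 193
  z(0, 11) = 176
The maximum is at p = 9, q = 7.

p = 9, q = 7, z = 211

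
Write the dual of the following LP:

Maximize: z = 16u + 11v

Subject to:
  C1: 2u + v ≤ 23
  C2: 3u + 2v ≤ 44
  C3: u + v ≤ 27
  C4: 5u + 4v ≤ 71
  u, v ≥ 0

Primal max cᵀx s.t. Ax ≤ b, x ≥ 0  →  Dual min bᵀy s.t. Aᵀy ≥ c, y ≥ 0.

Minimize: z = 23y1 + 44y2 + 27y3 + 71y4

Subject to:
  2y1 + 3y2 + y3 + 5y4 ≥ 16
  y1 + 2y2 + y3 + 4y4 ≥ 11
  y1, y2, y3, y4 ≥ 0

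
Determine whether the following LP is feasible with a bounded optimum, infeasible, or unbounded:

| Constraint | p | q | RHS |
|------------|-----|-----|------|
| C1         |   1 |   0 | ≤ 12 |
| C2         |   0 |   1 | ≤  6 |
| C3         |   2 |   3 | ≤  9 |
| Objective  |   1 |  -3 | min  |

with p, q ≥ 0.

Feasible with a bounded optimal solution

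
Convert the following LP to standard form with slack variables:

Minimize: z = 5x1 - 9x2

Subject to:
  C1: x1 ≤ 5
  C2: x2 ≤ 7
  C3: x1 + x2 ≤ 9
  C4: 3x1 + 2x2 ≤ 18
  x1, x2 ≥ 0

min z = 5x1 - 9x2

s.t.
  x1 + s1 = 5
  x2 + s2 = 7
  x1 + x2 + s3 = 9
  3x1 + 2x2 + s4 = 18
  x1, x2, s1, s2, s3, s4 ≥ 0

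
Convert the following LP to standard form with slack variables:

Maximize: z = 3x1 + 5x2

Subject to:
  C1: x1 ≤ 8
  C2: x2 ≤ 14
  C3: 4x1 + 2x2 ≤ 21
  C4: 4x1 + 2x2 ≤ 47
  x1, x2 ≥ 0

max z = 3x1 + 5x2

s.t.
  x1 + s1 = 8
  x2 + s2 = 14
  4x1 + 2x2 + s3 = 21
  4x1 + 2x2 + s4 = 47
  x1, x2, s1, s2, s3, s4 ≥ 0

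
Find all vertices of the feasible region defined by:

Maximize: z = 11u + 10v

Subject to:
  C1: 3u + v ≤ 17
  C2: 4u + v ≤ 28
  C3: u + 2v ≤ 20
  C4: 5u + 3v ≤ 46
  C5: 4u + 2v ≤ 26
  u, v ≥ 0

(0, 0), (5.667, 0), (4, 5), (2, 9), (0, 10)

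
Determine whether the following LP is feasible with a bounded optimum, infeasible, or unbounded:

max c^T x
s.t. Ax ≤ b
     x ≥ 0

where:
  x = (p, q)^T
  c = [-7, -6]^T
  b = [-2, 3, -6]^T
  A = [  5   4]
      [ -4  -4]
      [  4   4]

Infeasible (no feasible solution exists)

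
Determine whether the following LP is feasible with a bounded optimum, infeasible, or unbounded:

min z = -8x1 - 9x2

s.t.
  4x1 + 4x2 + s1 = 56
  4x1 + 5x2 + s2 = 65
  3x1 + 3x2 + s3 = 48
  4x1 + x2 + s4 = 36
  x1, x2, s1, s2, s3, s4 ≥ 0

Feasible with a bounded optimal solution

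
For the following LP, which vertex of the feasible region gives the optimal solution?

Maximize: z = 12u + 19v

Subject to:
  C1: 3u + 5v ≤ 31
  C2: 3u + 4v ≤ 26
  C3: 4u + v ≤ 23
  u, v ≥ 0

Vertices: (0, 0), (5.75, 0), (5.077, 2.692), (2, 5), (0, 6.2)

Evaluate the objective at each vertex of the feasible region:
  z(0, 0) = 0
  z(5.75, 0) = 69
  z(5.077, 2.692) = 112.1
  z(2, 5) = 119  ←
  z(0, 6.2) = 117.8
The maximum is at u = 2, v = 5.

(2, 5)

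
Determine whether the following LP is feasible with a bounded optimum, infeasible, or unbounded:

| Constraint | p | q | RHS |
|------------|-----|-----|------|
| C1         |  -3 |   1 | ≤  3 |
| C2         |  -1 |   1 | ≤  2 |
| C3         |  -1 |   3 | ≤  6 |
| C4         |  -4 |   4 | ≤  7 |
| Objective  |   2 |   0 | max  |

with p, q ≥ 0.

Unbounded (objective can increase without bound)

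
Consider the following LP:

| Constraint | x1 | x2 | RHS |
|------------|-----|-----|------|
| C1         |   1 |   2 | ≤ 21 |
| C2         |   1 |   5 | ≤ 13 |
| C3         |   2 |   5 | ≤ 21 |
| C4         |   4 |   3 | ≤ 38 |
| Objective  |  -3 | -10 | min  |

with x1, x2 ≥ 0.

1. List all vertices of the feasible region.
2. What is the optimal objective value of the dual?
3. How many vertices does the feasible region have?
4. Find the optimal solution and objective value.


1. (0, 0), (9.5, 0), (9.071, 0.5714), (8, 1), (0, 2.6)
2. -34
3. 5
4. x1 = 8, x2 = 1, z = -34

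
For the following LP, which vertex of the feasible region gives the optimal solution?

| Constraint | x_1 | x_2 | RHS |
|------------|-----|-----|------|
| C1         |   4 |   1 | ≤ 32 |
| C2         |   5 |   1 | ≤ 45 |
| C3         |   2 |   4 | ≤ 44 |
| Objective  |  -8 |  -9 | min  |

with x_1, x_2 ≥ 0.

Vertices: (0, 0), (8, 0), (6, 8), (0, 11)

Evaluate the objective at each vertex of the feasible region:
  z(0, 0) = 0
  z(8, 0) = -64
  z(6, 8) = -120  ←
  z(0, 11) = -99
The minimum is at x_1 = 6, x_2 = 8.

(6, 8)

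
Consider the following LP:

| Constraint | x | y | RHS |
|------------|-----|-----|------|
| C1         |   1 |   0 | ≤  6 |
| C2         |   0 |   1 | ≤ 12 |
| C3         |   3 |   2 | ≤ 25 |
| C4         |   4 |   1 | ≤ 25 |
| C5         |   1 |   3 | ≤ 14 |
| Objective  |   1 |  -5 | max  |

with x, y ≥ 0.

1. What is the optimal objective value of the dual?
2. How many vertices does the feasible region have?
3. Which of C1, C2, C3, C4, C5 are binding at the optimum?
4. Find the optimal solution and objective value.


1. 6
2. 5
3. C1
4. x = 6, y = 0, z = 6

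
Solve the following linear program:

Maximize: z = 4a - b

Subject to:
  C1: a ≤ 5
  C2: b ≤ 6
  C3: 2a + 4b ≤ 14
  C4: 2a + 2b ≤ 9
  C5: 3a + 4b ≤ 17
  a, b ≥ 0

Evaluate the objective at each vertex of the feasible region:
  z(0, 0) = 0
  z(4.5, 0) = 18  ←
  z(2, 2.5) = 5.5
  z(0, 3.5) = -3.5
The maximum is at a = 4.5, b = 0.

a = 4.5, b = 0, z = 18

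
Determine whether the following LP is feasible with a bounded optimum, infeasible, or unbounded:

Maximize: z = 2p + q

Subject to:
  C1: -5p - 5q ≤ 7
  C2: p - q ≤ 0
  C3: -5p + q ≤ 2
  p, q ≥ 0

Unbounded (objective can increase without bound)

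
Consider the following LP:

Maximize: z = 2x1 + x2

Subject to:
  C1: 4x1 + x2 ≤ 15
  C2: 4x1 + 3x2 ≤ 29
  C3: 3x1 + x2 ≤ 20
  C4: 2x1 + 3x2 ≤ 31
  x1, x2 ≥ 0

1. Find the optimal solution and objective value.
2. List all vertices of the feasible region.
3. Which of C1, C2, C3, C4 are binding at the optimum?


1. x1 = 2, x2 = 7, z = 11
2. (0, 0), (3.75, 0), (2, 7), (0, 9.667)
3. C1, C2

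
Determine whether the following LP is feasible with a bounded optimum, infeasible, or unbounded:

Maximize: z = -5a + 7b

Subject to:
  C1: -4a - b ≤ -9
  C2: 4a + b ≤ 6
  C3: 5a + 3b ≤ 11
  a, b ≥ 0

Infeasible (no feasible solution exists)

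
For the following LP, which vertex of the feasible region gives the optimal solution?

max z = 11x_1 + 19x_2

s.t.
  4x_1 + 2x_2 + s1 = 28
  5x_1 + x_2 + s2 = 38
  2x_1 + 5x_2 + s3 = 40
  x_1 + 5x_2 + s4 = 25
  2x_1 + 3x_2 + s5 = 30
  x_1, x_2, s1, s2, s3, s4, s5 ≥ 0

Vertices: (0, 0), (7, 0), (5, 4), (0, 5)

Evaluate the objective at each vertex of the feasible region:
  z(0, 0) = 0
  z(7, 0) = 77
  z(5, 4) = 131  ←
  z(0, 5) = 95
The maximum is at x_1 = 5, x_2 = 4.

(5, 4)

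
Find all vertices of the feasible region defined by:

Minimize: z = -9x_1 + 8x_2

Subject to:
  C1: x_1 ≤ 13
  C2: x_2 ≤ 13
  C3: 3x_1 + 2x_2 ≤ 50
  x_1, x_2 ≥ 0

(0, 0), (13, 0), (13, 5.5), (8, 13), (0, 13)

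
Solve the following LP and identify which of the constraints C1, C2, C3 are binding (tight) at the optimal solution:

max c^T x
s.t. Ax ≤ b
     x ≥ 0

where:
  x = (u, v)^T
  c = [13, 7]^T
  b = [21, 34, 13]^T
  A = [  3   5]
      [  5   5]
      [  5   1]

At u = 2, v = 3, compute slack b - a·x for each constraint:
  C1: 21 − 21 = 0  (binding)
  C2: 34 − 25 = 9  (slack)
  C3: 13 − 13 = 0  (binding)

Optimal: u = 2, v = 3
Binding: C1, C3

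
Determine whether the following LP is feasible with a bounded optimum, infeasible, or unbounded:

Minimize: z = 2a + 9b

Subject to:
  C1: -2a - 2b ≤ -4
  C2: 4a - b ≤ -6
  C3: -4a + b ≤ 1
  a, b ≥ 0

Infeasible (no feasible solution exists)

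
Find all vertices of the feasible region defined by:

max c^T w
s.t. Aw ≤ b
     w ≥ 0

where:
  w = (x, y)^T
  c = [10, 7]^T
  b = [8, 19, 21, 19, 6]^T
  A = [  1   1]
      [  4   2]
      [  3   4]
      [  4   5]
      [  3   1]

(0, 0), (2, 0), (1, 3), (0, 3.8)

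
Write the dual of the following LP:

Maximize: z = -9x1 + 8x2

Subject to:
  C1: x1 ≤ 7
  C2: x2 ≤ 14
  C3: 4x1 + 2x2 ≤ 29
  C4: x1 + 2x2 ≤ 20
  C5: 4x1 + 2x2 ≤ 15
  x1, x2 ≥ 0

Primal max cᵀx s.t. Ax ≤ b, x ≥ 0  →  Dual min bᵀy s.t. Aᵀy ≥ c, y ≥ 0.

Minimize: z = 7y1 + 14y2 + 29y3 + 20y4 + 15y5

Subject to:
  y1 + 4y3 + y4 + 4y5 ≥ -9
  y2 + 2y3 + 2y4 + 2y5 ≥ 8
  y1, y2, y3, y4, y5 ≥ 0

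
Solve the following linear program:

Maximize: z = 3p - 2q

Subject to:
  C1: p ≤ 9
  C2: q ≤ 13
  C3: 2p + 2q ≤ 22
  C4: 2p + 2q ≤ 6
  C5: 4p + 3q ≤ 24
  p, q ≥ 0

Evaluate the objective at each vertex of the feasible region:
  z(0, 0) = 0
  z(3, 0) = 9  ←
  z(0, 3) = -6
The maximum is at p = 3, q = 0.

p = 3, q = 0, z = 9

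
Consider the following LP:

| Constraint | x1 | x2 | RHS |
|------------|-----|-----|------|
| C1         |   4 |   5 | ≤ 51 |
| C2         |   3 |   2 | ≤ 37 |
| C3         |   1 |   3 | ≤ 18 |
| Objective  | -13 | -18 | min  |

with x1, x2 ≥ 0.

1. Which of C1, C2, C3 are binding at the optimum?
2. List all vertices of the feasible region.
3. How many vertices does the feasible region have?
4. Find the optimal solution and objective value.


1. C1, C3
2. (0, 0), (12.33, 0), (11.86, 0.7143), (9, 3), (0, 6)
3. 5
4. x1 = 9, x2 = 3, z = -171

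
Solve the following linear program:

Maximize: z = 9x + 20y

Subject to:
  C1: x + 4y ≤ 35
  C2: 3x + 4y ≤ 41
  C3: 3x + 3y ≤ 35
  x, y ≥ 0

Evaluate the objective at each vertex of the feasible region:
  z(0, 0) = 0
  z(11.67, 0) = 105
  z(5.667, 6) = 171
  z(3, 8) = 187  ←
  z(0, 8.75) = 175
The maximum is at x = 3, y = 8.

x = 3, y = 8, z = 187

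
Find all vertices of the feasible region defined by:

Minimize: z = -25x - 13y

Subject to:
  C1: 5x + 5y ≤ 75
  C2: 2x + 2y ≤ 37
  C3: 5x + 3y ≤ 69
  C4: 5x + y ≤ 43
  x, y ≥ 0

(0, 0), (8.6, 0), (7, 8), (0, 15)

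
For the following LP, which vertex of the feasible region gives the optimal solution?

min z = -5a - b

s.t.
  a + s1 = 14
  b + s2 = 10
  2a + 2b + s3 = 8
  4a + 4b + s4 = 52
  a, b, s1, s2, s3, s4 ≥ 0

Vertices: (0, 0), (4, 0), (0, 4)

Evaluate the objective at each vertex of the feasible region:
  z(0, 0) = 0
  z(4, 0) = -20  ←
  z(0, 4) = -4
The minimum is at a = 4, b = 0.

(4, 0)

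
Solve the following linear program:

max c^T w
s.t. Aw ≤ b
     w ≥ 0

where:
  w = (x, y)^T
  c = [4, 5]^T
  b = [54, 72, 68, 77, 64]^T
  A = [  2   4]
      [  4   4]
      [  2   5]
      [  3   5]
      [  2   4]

Evaluate the objective at each vertex of the feasible region:
  z(0, 0) = 0
  z(18, 0) = 72
  z(9, 9) = 81  ←
  z(0, 13.5) = 67.5
The maximum is at x = 9, y = 9.

x = 9, y = 9, z = 81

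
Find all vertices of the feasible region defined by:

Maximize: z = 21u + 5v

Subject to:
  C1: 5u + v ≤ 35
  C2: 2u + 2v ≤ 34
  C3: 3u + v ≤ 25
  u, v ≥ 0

(0, 0), (7, 0), (5, 10), (4, 13), (0, 17)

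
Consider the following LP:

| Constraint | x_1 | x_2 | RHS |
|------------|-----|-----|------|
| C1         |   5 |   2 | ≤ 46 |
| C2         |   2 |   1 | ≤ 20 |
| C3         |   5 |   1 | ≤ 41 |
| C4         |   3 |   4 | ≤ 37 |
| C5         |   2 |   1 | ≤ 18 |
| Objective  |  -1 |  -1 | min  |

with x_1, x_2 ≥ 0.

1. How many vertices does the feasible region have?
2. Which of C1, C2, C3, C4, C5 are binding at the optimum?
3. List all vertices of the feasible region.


1. 5
2. C4, C5
3. (0, 0), (8.2, 0), (7.667, 2.667), (7, 4), (0, 9.25)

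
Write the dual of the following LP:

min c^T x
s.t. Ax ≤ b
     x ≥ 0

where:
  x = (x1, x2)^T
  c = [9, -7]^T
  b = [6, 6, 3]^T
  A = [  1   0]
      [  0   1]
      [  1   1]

Primal min cᵀx s.t. Ax ≤ b, x ≥ 0  →  Dual max −bᵀy s.t. Aᵀy ≥ −c, y ≥ 0.

Maximize: z = -6y1 - 6y2 - 3y3

Subject to:
  y1 + y3 ≥ -9
  y2 + y3 ≥ 7
  y1, y2, y3 ≥ 0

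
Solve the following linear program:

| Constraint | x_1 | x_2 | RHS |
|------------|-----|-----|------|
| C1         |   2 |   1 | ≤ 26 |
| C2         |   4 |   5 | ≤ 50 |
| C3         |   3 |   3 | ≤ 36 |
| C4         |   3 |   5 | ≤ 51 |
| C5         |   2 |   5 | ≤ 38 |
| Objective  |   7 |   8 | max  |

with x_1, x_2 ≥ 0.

Evaluate the objective at each vertex of the feasible region:
  z(0, 0) = 0
  z(12, 0) = 84
  z(10, 2) = 86  ←
  z(6, 5.2) = 83.6
  z(0, 7.6) = 60.8
The maximum is at x_1 = 10, x_2 = 2.

x_1 = 10, x_2 = 2, z = 86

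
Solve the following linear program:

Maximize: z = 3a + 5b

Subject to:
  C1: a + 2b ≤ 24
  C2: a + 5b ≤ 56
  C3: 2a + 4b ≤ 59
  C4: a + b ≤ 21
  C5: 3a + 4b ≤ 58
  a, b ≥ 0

Evaluate the objective at each vertex of the feasible region:
  z(0, 0) = 0
  z(19.33, 0) = 58
  z(10, 7) = 65  ←
  z(2.667, 10.67) = 61.33
  z(0, 11.2) = 56
The maximum is at a = 10, b = 7.

a = 10, b = 7, z = 65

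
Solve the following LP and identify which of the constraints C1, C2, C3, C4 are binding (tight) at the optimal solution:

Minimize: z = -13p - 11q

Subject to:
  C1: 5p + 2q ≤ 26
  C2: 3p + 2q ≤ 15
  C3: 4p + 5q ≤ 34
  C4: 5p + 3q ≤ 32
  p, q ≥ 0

At p = 1, q = 6, compute slack b - a·x for each constraint:
  C1: 26 − 17 = 9  (slack)
  C2: 15 − 15 = 0  (binding)
  C3: 34 − 34 = 0  (binding)
  C4: 32 − 23 = 9  (slack)

Optimal: p = 1, q = 6
Binding: C2, C3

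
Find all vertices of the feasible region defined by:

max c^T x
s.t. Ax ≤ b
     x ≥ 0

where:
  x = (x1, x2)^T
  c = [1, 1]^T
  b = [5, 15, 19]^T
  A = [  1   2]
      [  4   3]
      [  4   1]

(0, 0), (3.75, 0), (3, 1), (0, 2.5)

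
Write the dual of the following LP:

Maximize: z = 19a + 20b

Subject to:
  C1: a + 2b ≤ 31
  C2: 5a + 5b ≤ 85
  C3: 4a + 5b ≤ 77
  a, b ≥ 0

Primal max cᵀx s.t. Ax ≤ b, x ≥ 0  →  Dual min bᵀy s.t. Aᵀy ≥ c, y ≥ 0.

Minimize: z = 31y1 + 85y2 + 77y3

Subject to:
  y1 + 5y2 + 4y3 ≥ 19
  2y1 + 5y2 + 5y3 ≥ 20
  y1, y2, y3 ≥ 0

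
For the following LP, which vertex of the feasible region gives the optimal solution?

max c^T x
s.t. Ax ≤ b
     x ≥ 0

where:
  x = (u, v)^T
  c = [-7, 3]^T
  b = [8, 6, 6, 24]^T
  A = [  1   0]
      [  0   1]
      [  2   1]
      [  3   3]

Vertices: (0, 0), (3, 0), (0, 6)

Evaluate the objective at each vertex of the feasible region:
  z(0, 0) = 0
  z(3, 0) = -21
  z(0, 6) = 18  ←
The maximum is at u = 0, v = 6.

(0, 6)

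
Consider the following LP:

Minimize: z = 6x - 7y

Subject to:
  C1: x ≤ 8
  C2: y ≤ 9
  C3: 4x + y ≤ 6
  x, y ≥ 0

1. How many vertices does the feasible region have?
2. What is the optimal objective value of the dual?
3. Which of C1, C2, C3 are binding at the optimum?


1. 3
2. -42
3. C3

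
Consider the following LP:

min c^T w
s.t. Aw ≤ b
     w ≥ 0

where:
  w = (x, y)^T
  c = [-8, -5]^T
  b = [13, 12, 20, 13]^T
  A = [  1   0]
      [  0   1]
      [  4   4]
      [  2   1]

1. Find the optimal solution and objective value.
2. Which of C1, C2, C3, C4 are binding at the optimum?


1. x = 5, y = 0, z = -40
2. C3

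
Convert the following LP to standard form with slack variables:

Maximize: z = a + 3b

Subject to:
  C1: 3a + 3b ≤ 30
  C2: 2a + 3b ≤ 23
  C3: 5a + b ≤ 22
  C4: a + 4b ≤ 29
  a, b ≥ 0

max z = a + 3b

s.t.
  3a + 3b + s1 = 30
  2a + 3b + s2 = 23
  5a + b + s3 = 22
  a + 4b + s4 = 29
  a, b, s1, s2, s3, s4 ≥ 0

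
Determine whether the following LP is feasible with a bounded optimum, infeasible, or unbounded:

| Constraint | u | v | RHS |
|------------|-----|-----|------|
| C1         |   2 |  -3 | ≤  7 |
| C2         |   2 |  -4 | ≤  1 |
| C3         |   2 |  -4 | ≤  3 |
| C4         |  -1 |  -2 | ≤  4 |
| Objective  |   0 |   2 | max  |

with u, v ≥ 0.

Unbounded (objective can increase without bound)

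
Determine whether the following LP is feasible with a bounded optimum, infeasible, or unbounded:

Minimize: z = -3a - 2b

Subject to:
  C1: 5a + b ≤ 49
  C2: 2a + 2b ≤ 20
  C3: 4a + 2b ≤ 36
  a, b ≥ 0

Feasible with a bounded optimal solution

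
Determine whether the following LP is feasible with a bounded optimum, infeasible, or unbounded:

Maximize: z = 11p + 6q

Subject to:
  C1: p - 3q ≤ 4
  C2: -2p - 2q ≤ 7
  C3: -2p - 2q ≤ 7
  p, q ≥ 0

Unbounded (objective can increase without bound)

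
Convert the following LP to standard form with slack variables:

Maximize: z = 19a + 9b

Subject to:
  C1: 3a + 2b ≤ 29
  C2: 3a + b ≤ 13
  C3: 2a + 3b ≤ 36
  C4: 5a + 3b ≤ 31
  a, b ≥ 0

max z = 19a + 9b

s.t.
  3a + 2b + s1 = 29
  3a + b + s2 = 13
  2a + 3b + s3 = 36
  5a + 3b + s4 = 31
  a, b, s1, s2, s3, s4 ≥ 0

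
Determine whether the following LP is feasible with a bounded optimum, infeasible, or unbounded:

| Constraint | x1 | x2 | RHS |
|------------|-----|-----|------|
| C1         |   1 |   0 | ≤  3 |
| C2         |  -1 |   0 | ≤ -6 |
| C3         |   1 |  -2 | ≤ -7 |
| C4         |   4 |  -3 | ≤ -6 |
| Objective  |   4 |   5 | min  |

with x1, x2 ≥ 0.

Infeasible (no feasible solution exists)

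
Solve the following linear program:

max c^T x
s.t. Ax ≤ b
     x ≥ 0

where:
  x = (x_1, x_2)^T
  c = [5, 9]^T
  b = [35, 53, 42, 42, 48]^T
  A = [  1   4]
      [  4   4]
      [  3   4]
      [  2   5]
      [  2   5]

Evaluate the objective at each vertex of the feasible region:
  z(0, 0) = 0
  z(13.25, 0) = 66.25
  z(11, 2.25) = 75.25
  z(6, 6) = 84  ←
  z(0, 8.4) = 75.6
The maximum is at x_1 = 6, x_2 = 6.

x_1 = 6, x_2 = 6, z = 84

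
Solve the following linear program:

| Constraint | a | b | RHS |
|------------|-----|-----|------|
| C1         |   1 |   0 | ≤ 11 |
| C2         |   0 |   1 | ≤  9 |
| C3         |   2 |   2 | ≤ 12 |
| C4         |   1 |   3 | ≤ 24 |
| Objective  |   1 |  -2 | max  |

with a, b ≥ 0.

Evaluate the objective at each vertex of the feasible region:
  z(0, 0) = 0
  z(6, 0) = 6  ←
  z(0, 6) = -12
The maximum is at a = 6, b = 0.

a = 6, b = 0, z = 6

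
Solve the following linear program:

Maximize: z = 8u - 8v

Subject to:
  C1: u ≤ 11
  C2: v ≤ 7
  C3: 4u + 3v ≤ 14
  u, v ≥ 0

Evaluate the objective at each vertex of the feasible region:
  z(0, 0) = 0
  z(3.5, 0) = 28  ←
  z(0, 4.667) = -37.33
The maximum is at u = 3.5, v = 0.

u = 3.5, v = 0, z = 28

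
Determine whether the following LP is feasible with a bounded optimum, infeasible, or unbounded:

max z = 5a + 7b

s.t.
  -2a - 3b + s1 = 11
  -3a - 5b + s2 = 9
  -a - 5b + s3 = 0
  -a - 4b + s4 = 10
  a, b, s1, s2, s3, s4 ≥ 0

Unbounded (objective can increase without bound)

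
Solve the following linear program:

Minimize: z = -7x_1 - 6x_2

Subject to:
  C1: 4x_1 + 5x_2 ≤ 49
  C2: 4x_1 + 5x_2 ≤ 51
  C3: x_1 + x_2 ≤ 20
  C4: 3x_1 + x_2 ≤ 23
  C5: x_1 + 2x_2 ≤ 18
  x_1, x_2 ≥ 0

Evaluate the objective at each vertex of the feasible region:
  z(0, 0) = 0
  z(7.667, 0) = -53.67
  z(6, 5) = -72  ←
  z(2.667, 7.667) = -64.67
  z(0, 9) = -54
The minimum is at x_1 = 6, x_2 = 5.

x_1 = 6, x_2 = 5, z = -72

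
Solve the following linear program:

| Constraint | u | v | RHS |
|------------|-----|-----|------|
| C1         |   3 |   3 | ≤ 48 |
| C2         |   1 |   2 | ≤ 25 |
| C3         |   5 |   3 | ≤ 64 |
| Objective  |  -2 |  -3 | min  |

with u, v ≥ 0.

Evaluate the objective at each vertex of the feasible region:
  z(0, 0) = 0
  z(12.8, 0) = -25.6
  z(8, 8) = -40
  z(7, 9) = -41  ←
  z(0, 12.5) = -37.5
The minimum is at u = 7, v = 9.

u = 7, v = 9, z = -41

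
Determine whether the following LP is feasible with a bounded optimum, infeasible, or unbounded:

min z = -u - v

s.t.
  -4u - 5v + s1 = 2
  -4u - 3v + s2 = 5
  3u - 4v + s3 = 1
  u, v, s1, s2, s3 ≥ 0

Unbounded (objective can decrease without bound)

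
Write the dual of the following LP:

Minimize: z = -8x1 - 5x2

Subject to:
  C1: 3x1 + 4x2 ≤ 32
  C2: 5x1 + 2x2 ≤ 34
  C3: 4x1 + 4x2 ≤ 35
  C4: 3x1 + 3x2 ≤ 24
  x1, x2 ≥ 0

Primal min cᵀx s.t. Ax ≤ b, x ≥ 0  →  Dual max −bᵀy s.t. Aᵀy ≥ −c, y ≥ 0.

Maximize: z = -32y1 - 34y2 - 35y3 - 24y4

Subject to:
  3y1 + 5y2 + 4y3 + 3y4 ≥ 8
  4y1 + 2y2 + 4y3 + 3y4 ≥ 5
  y1, y2, y3, y4 ≥ 0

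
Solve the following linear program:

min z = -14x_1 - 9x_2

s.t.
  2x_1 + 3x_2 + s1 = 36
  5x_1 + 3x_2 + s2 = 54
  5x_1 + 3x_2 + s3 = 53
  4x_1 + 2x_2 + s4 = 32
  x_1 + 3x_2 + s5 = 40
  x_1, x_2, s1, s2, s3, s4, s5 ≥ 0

Evaluate the objective at each vertex of the feasible region:
  z(0, 0) = 0
  z(8, 0) = -112
  z(3, 10) = -132  ←
  z(0, 12) = -108
The minimum is at x_1 = 3, x_2 = 10.

x_1 = 3, x_2 = 10, z = -132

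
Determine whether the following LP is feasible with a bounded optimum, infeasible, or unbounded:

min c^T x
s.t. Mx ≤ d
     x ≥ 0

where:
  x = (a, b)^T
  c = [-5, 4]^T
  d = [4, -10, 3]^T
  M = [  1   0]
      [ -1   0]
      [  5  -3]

Infeasible (no feasible solution exists)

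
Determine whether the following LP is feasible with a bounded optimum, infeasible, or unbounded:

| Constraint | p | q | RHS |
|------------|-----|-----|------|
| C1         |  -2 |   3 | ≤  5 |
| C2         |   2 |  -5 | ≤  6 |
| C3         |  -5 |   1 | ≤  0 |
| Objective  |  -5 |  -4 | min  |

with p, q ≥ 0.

Unbounded (objective can decrease without bound)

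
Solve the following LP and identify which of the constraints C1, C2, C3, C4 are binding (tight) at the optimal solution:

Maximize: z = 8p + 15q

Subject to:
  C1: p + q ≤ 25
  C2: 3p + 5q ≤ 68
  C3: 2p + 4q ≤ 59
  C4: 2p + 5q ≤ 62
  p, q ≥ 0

At p = 6, q = 10, compute slack b - a·x for each constraint:
  C1: 25 − 16 = 9  (slack)
  C2: 68 − 68 = 0  (binding)
  C3: 59 − 52 = 7  (slack)
  C4: 62 − 62 = 0  (binding)

Optimal: p = 6, q = 10
Binding: C2, C4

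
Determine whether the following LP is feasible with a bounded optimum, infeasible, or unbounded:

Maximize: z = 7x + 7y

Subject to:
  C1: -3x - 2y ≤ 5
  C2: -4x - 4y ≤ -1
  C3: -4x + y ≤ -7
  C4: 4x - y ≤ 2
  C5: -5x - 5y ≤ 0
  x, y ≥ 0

Infeasible (no feasible solution exists)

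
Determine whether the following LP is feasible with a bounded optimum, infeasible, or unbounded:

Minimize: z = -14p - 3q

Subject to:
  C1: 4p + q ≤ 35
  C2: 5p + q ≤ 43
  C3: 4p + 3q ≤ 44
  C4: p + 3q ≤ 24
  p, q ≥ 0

Feasible with a bounded optimal solution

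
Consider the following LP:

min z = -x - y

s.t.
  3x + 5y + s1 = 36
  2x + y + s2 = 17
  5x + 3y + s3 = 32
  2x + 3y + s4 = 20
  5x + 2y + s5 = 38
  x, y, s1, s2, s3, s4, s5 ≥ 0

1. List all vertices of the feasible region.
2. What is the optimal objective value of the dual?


1. (0, 0), (6.4, 0), (4, 4), (0, 6.667)
2. -8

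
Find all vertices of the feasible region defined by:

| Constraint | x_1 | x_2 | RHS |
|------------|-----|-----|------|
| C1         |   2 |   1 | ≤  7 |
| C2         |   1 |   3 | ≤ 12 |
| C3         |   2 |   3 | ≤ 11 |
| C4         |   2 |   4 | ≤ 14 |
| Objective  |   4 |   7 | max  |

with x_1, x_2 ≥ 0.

(0, 0), (3.5, 0), (2.5, 2), (1, 3), (0, 3.5)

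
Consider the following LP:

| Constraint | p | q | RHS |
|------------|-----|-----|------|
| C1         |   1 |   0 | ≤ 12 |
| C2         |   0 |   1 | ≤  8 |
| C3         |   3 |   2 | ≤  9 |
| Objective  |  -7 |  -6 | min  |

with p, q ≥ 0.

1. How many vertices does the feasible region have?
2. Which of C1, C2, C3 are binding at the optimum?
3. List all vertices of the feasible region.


1. 3
2. C3
3. (0, 0), (3, 0), (0, 4.5)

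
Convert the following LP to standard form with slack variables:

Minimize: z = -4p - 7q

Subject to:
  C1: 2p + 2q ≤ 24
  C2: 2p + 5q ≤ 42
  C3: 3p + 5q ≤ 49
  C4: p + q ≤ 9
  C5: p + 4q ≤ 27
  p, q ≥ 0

min z = -4p - 7q

s.t.
  2p + 2q + s1 = 24
  2p + 5q + s2 = 42
  3p + 5q + s3 = 49
  p + q + s4 = 9
  p + 4q + s5 = 27
  p, q, s1, s2, s3, s4, s5 ≥ 0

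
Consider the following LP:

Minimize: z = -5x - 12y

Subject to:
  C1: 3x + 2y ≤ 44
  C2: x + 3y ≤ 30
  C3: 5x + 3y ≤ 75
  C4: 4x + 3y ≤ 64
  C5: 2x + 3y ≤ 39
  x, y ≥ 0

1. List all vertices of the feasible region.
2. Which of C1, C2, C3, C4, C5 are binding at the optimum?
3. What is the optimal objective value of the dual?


1. (0, 0), (14.67, 0), (10.8, 5.8), (9, 7), (0, 10)
2. C2, C5
3. -129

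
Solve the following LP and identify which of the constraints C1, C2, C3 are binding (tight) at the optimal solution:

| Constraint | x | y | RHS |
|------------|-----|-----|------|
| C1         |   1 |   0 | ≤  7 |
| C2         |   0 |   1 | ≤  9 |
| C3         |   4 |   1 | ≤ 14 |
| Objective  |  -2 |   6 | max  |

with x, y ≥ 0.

At x = 0, y = 9, compute slack b - a·x for each constraint:
  C1: 7 − 0 = 7  (slack)
  C2: 9 − 9 = 0  (binding)
  C3: 14 − 9 = 5  (slack)

Optimal: x = 0, y = 9
Binding: C2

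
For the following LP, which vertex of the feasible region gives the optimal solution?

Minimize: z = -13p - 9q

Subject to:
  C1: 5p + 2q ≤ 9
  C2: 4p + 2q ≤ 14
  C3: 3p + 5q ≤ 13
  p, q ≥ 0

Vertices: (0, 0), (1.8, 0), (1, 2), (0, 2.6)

Evaluate the objective at each vertex of the feasible region:
  z(0, 0) = 0
  z(1.8, 0) = -23.4
  z(1, 2) = -31  ←
  z(0, 2.6) = -23.4
The minimum is at p = 1, q = 2.

(1, 2)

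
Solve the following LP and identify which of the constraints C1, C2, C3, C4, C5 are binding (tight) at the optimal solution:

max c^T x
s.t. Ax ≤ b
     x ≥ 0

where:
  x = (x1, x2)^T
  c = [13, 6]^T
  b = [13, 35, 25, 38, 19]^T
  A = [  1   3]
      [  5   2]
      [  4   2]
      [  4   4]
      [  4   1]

At x1 = 4, x2 = 3, compute slack b - a·x for each constraint:
  C1: 13 − 13 = 0  (binding)
  C2: 35 − 26 = 9  (slack)
  C3: 25 − 22 = 3  (slack)
  C4: 38 − 28 = 10  (slack)
  C5: 19 − 19 = 0  (binding)

Optimal: x1 = 4, x2 = 3
Binding: C1, C5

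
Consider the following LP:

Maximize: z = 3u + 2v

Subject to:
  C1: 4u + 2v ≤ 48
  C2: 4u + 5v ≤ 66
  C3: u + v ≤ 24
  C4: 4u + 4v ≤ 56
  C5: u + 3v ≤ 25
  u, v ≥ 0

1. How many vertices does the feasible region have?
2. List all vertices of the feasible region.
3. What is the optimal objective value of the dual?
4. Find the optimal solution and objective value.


1. 5
2. (0, 0), (12, 0), (10, 4), (8.5, 5.5), (0, 8.333)
3. 38
4. u = 10, v = 4, z = 38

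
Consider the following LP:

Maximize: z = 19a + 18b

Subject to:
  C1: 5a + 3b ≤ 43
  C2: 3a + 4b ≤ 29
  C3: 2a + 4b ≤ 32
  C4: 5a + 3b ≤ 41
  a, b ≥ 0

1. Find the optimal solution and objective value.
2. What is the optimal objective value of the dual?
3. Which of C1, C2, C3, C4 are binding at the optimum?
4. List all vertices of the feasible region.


1. a = 7, b = 2, z = 169
2. 169
3. C2, C4
4. (0, 0), (8.2, 0), (7, 2), (0, 7.25)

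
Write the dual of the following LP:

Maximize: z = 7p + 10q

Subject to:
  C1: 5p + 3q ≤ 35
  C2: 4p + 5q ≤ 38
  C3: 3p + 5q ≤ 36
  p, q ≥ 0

Primal max cᵀx s.t. Ax ≤ b, x ≥ 0  →  Dual min bᵀy s.t. Aᵀy ≥ c, y ≥ 0.

Minimize: z = 35y1 + 38y2 + 36y3

Subject to:
  5y1 + 4y2 + 3y3 ≥ 7
  3y1 + 5y2 + 5y3 ≥ 10
  y1, y2, y3 ≥ 0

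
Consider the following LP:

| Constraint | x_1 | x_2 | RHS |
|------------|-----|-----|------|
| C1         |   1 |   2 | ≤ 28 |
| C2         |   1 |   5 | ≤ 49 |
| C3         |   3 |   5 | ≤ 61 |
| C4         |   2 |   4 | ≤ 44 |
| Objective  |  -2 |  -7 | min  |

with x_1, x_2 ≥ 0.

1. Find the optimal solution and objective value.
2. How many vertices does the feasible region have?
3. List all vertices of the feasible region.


1. x_1 = 4, x_2 = 9, z = -71
2. 5
3. (0, 0), (20.33, 0), (12, 5), (4, 9), (0, 9.8)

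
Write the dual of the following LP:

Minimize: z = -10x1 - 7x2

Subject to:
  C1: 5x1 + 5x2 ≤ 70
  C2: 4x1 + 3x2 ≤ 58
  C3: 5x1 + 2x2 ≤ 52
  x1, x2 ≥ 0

Primal min cᵀx s.t. Ax ≤ b, x ≥ 0  →  Dual max −bᵀy s.t. Aᵀy ≥ −c, y ≥ 0.

Maximize: z = -70y1 - 58y2 - 52y3

Subject to:
  5y1 + 4y2 + 5y3 ≥ 10
  5y1 + 3y2 + 2y3 ≥ 7
  y1, y2, y3 ≥ 0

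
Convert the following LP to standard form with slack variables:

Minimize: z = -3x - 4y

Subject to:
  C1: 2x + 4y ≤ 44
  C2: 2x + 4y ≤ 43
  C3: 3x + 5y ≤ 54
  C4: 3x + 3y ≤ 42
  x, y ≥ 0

min z = -3x - 4y

s.t.
  2x + 4y + s1 = 44
  2x + 4y + s2 = 43
  3x + 5y + s3 = 54
  3x + 3y + s4 = 42
  x, y, s1, s2, s3, s4 ≥ 0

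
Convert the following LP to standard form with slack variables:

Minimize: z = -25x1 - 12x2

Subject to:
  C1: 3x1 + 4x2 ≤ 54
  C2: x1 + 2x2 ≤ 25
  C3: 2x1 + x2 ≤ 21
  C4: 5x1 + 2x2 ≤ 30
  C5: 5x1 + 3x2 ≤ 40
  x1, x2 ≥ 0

min z = -25x1 - 12x2

s.t.
  3x1 + 4x2 + s1 = 54
  x1 + 2x2 + s2 = 25
  2x1 + x2 + s3 = 21
  5x1 + 2x2 + s4 = 30
  5x1 + 3x2 + s5 = 40
  x1, x2, s1, s2, s3, s4, s5 ≥ 0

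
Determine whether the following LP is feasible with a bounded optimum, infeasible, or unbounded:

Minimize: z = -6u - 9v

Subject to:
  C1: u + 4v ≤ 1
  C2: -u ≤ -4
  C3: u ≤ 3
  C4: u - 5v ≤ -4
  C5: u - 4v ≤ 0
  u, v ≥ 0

Infeasible (no feasible solution exists)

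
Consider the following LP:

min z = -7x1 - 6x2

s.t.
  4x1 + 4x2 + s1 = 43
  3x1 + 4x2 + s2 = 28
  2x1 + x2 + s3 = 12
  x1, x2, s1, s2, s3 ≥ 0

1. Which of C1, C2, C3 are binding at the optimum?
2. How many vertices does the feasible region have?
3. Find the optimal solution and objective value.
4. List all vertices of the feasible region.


1. C2, C3
2. 4
3. x1 = 4, x2 = 4, z = -52
4. (0, 0), (6, 0), (4, 4), (0, 7)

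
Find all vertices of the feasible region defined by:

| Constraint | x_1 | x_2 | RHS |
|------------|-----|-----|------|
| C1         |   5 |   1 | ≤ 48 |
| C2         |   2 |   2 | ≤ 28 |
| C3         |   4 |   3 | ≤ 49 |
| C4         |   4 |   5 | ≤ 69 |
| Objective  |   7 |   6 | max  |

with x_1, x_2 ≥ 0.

(0, 0), (9.6, 0), (8.636, 4.818), (7, 7), (1, 13), (0, 13.8)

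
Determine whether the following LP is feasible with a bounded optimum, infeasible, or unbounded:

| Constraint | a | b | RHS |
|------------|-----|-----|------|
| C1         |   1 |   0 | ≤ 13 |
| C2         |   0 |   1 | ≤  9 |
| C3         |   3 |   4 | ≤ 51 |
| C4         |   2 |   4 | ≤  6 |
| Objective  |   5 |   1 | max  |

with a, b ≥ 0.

Feasible with a bounded optimal solution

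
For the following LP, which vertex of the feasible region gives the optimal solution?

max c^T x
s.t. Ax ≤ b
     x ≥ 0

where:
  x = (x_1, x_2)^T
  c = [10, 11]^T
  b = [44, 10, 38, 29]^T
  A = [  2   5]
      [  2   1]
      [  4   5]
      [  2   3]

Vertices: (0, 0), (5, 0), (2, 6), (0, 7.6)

Evaluate the objective at each vertex of the feasible region:
  z(0, 0) = 0
  z(5, 0) = 50
  z(2, 6) = 86  ←
  z(0, 7.6) = 83.6
The maximum is at x_1 = 2, x_2 = 6.

(2, 6)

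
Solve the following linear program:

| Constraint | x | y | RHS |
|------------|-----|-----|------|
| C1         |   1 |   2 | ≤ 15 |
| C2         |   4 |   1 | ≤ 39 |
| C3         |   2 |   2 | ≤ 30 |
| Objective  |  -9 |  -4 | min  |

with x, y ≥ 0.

Evaluate the objective at each vertex of the feasible region:
  z(0, 0) = 0
  z(9.75, 0) = -87.75
  z(9, 3) = -93  ←
  z(0, 7.5) = -30
The minimum is at x = 9, y = 3.

x = 9, y = 3, z = -93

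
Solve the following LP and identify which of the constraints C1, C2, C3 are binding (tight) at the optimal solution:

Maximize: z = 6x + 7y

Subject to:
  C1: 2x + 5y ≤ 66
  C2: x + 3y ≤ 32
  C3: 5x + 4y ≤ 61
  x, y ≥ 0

At x = 5, y = 9, compute slack b - a·x for each constraint:
  C1: 66 − 55 = 11  (slack)
  C2: 32 − 32 = 0  (binding)
  C3: 61 − 61 = 0  (binding)

Optimal: x = 5, y = 9
Binding: C2, C3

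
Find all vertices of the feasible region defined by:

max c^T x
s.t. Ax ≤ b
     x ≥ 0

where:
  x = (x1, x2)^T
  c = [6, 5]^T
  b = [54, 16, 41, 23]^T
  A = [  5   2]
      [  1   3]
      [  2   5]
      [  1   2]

(0, 0), (10.8, 0), (10, 2), (0, 5.333)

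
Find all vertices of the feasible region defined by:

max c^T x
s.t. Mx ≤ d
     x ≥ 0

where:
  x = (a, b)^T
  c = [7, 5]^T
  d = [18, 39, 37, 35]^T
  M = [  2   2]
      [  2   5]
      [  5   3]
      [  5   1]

(0, 0), (7, 0), (6.8, 1), (5, 4), (2, 7), (0, 7.8)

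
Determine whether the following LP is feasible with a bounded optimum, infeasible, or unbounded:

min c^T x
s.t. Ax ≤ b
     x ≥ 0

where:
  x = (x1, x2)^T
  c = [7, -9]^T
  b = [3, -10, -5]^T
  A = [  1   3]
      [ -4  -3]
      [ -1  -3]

Infeasible (no feasible solution exists)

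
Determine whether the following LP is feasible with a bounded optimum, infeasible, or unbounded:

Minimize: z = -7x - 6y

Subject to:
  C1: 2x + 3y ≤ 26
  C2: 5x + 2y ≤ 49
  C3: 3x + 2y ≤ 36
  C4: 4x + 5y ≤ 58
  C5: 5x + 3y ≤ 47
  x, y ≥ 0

Feasible with a bounded optimal solution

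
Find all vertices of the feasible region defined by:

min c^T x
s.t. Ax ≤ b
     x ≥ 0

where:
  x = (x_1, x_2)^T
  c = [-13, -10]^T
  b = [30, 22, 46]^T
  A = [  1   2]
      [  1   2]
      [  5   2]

(0, 0), (9.2, 0), (6, 8), (0, 11)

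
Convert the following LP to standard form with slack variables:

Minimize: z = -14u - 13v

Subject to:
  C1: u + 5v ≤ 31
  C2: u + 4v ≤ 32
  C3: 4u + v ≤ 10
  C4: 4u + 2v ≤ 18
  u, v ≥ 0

min z = -14u - 13v

s.t.
  u + 5v + s1 = 31
  u + 4v + s2 = 32
  4u + v + s3 = 10
  4u + 2v + s4 = 18
  u, v, s1, s2, s3, s4 ≥ 0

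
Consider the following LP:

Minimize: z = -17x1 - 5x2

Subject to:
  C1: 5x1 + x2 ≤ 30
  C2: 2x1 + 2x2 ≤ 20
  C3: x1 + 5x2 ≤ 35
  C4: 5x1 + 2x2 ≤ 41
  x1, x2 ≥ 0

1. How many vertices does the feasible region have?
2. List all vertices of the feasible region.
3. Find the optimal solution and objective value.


1. 5
2. (0, 0), (6, 0), (5, 5), (3.75, 6.25), (0, 7)
3. x1 = 5, x2 = 5, z = -110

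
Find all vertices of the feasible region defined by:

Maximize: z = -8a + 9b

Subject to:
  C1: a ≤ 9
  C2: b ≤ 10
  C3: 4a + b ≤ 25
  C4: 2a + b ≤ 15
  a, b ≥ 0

(0, 0), (6.25, 0), (5, 5), (2.5, 10), (0, 10)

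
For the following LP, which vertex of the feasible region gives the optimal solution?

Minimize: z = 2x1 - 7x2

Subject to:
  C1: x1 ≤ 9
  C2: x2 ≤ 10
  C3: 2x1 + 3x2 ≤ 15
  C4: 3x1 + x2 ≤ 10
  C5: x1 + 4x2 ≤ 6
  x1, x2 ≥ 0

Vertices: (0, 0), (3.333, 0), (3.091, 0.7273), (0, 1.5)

Evaluate the objective at each vertex of the feasible region:
  z(0, 0) = 0
  z(3.333, 0) = 6.667
  z(3.091, 0.7273) = 1.091
  z(0, 1.5) = -10.5  ←
The minimum is at x1 = 0, x2 = 1.5.

(0, 1.5)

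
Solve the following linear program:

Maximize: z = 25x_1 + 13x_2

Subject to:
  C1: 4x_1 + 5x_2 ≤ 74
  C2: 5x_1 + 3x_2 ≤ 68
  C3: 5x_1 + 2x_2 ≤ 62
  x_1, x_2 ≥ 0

Evaluate the objective at each vertex of the feasible region:
  z(0, 0) = 0
  z(12.4, 0) = 310
  z(10, 6) = 328  ←
  z(9.077, 7.538) = 324.9
  z(0, 14.8) = 192.4
The maximum is at x_1 = 10, x_2 = 6.

x_1 = 10, x_2 = 6, z = 328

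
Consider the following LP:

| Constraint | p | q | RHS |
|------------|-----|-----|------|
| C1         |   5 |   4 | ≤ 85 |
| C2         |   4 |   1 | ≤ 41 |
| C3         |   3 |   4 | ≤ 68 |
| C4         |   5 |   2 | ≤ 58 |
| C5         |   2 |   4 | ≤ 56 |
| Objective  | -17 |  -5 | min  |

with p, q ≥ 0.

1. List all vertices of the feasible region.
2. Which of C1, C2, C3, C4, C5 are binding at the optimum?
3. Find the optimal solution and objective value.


1. (0, 0), (10.25, 0), (8, 9), (7.5, 10.25), (0, 14)
2. C2, C4
3. p = 8, q = 9, z = -181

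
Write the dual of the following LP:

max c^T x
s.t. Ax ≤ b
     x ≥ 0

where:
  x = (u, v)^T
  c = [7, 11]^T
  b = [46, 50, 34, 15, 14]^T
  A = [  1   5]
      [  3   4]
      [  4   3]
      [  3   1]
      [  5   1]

Primal max cᵀx s.t. Ax ≤ b, x ≥ 0  →  Dual min bᵀy s.t. Aᵀy ≥ c, y ≥ 0.

Minimize: z = 46y1 + 50y2 + 34y3 + 15y4 + 14y5

Subject to:
  y1 + 3y2 + 4y3 + 3y4 + 5y5 ≥ 7
  5y1 + 4y2 + 3y3 + y4 + y5 ≥ 11
  y1, y2, y3, y4, y5 ≥ 0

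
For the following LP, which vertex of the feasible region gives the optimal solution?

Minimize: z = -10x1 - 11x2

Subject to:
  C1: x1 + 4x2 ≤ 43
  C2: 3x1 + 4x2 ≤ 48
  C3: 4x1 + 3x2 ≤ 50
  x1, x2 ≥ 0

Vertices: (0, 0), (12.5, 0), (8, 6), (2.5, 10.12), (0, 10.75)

Evaluate the objective at each vertex of the feasible region:
  z(0, 0) = 0
  z(12.5, 0) = -125
  z(8, 6) = -146  ←
  z(2.5, 10.12) = -136.4
  z(0, 10.75) = -118.2
The minimum is at x1 = 8, x2 = 6.

(8, 6)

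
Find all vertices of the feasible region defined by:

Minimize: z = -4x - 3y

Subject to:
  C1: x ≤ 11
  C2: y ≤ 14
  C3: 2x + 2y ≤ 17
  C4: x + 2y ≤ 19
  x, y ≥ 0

(0, 0), (8.5, 0), (0, 8.5)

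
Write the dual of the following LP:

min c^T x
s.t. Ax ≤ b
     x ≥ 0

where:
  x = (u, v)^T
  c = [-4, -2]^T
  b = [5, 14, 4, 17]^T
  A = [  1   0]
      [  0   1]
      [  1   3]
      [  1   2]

Primal min cᵀx s.t. Ax ≤ b, x ≥ 0  →  Dual max −bᵀy s.t. Aᵀy ≥ −c, y ≥ 0.

Maximize: z = -5y1 - 14y2 - 4y3 - 17y4

Subject to:
  y1 + y3 + y4 ≥ 4
  y2 + 3y3 + 2y4 ≥ 2
  y1, y2, y3, y4 ≥ 0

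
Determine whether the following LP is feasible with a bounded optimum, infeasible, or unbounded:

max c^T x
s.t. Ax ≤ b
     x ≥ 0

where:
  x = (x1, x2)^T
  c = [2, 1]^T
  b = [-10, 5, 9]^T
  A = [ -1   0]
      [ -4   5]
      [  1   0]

Infeasible (no feasible solution exists)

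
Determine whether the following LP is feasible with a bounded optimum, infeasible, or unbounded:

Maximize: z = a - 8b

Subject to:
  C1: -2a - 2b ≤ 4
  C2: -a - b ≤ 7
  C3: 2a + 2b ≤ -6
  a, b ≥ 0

Infeasible (no feasible solution exists)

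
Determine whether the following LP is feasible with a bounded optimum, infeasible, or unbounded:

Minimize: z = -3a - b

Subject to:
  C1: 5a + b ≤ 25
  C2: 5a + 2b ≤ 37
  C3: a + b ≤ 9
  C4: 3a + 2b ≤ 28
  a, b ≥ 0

Feasible with a bounded optimal solution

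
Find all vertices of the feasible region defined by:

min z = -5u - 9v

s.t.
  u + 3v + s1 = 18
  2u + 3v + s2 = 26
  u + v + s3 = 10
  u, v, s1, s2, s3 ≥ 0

(0, 0), (10, 0), (6, 4), (0, 6)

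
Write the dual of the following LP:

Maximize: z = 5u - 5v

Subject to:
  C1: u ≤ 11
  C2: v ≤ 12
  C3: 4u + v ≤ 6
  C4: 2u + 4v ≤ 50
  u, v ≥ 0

Primal max cᵀx s.t. Ax ≤ b, x ≥ 0  →  Dual min bᵀy s.t. Aᵀy ≥ c, y ≥ 0.

Minimize: z = 11y1 + 12y2 + 6y3 + 50y4

Subject to:
  y1 + 4y3 + 2y4 ≥ 5
  y2 + y3 + 4y4 ≥ -5
  y1, y2, y3, y4 ≥ 0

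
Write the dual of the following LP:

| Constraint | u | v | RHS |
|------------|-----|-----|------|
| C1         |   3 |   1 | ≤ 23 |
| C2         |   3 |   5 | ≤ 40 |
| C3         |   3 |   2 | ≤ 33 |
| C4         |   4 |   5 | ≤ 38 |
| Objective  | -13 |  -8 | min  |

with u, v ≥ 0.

Primal min cᵀx s.t. Ax ≤ b, x ≥ 0  →  Dual max −bᵀy s.t. Aᵀy ≥ −c, y ≥ 0.

Maximize: z = -23y1 - 40y2 - 33y3 - 38y4

Subject to:
  3y1 + 3y2 + 3y3 + 4y4 ≥ 13
  y1 + 5y2 + 2y3 + 5y4 ≥ 8
  y1, y2, y3, y4 ≥ 0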